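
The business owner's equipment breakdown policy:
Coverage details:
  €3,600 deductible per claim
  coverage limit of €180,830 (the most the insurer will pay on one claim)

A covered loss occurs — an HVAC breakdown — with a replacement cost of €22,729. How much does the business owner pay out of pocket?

€3,600

Subtract the deductible: €22,729 − €3,600 = €19,129.
€19,129 ≤ €180,830, so the limit doesn't bind; insurer pays €19,129.
The business owner bears the rest of the original loss: €22,729 − €19,129 = €3,600.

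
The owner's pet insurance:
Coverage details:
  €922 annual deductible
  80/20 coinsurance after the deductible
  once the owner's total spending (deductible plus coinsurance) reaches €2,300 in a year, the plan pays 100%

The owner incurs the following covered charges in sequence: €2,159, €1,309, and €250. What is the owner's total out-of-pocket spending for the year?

€1,481.20

Bill 1, €2,159: €922 finishes the deductible; €1,237 goes to coinsurance; owner's 20% is €247.40. Cost to owner: €1,169.40. OOP to date €1,169.40.
Bill 2, €1,309: deductible met; 20% of €1,309 = €261.80. Owner owes €261.80 (running OOP €1,431.20).
Bill 3, €250: deductible met; 20% of €250 = €50. Owner owes €50 (running OOP €1,481.20).
Total paid by the owner: €1,169.40 + €261.80 + €50 = €1,481.20.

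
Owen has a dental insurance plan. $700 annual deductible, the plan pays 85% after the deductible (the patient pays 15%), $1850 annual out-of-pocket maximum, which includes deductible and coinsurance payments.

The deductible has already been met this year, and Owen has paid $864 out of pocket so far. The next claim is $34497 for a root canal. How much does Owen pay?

The deductible is already satisfied, so the full bill goes to coinsurance.
15% of $34497 = $5174.55 falls to the patient.
Adding $5174.55 to the $864 already spent would give $6038.55, which exceeds the $1850 cap; the patient pays just $1850 − $864 = $986.

$986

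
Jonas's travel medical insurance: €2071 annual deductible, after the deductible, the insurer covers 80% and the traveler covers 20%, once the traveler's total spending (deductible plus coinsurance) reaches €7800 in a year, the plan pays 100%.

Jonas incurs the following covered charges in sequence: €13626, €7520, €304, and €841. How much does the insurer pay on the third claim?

Claim 1 (€13626): €2071 to deductible, leaving €11555; traveler's 20% is €2311. Traveler owes €4382 (running OOP €4382). Plan pays €13626 − €4382 = €9244.
Claim 2 (€7520): deductible met; 20% of €7520 = €1504. Cost to traveler: €1504. OOP to date €5886. Insurer: €7520 − €1504 = €6016.
Claim 3 (€304): deductible met; 20% of €304 = €60.80. Traveler pays €60.80; OOP now €5946.80. Insurer: €304 − €60.80 = €243.20.

€243.20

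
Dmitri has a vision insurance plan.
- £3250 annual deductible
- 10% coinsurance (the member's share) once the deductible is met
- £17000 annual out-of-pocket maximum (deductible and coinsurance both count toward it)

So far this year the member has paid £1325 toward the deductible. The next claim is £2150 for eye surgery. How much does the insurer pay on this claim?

Deductible still to meet: £3250 − £1325 = £1925.
The remaining £225 (= £2150 − £1925) moves to coinsurance.
Coinsurance: £225 × 10% = £22.50.
Member responsibility before any cap: £1925 + £22.50 = £1947.50.
Year-to-date out-of-pocket becomes £1325 + £1947.50 = £3272.50, still under the £17000 maximum, so no cap applies.
Insurer pays the balance: £2150 − £1947.50 = £202.50.

£202.50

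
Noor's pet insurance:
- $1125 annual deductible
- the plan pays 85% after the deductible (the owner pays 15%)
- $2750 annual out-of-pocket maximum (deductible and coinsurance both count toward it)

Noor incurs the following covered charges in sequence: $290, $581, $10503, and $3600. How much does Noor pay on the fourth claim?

$87.65

Claim 1 ($290): entire amount goes to the deductible. Cost to owner: $290. OOP to date $290.
Claim 2 ($581): fully absorbed by the deductible. Owner owes $581 (running OOP $871).
Claim 3 ($10503): deductible takes $254, $10249 remains; coinsurance $10249 × 15% = $1537.35. Cost to owner: $1791.35. OOP to date $2662.35.
Claim 4 ($3600): deductible already satisfied, so owner's share is 15% × $3600 = $540. Adding that to $2662.35 gives $3202.35, past the $2750 cap; owner pays only $2750 − $2662.35 = $87.65.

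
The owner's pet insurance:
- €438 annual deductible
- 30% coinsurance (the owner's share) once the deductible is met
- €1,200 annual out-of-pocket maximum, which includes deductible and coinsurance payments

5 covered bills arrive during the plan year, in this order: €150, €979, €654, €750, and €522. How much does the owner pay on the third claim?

Bill 1, €150: all of it applies to the deductible. Cost to owner: €150. OOP to date €150.
Bill 2, €979: €288 finishes the deductible; €691 goes to coinsurance; 30% of €691 = €207.30. Owner owes €495.30 (running OOP €645.30).
Bill 3, €654: 30% coinsurance on €654 = €196.20. Owner owes €196.20 (running OOP €841.50).

€196.20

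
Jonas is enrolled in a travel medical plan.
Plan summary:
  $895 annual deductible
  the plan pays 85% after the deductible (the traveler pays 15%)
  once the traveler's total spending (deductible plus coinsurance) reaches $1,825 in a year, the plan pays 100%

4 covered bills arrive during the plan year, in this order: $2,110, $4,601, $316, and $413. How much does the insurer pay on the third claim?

Bill 1, $2,110: deductible takes $895, $1,215 remains; traveler's 15% is $182.25. Traveler pays $1,077.25; OOP now $1,077.25. Plan pays $2,110 − $1,077.25 = $1,032.75.
Bill 2, $4,601: deductible met; 15% of $4,601 = $690.15. Traveler owes $690.15 (running OOP $1,767.40). Plan pays $4,601 − $690.15 = $3,910.85.
Bill 3, $316: deductible already satisfied, so traveler's share is 15% × $316 = $47.40. Traveler owes $47.40 (running OOP $1,814.80). Plan pays $316 − $47.40 = $268.60.

$268.60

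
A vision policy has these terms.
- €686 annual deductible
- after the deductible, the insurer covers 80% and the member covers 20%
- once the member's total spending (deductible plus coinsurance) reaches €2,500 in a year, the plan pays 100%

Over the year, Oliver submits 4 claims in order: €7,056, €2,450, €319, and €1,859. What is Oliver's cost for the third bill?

€50

Claim 1 (€7,056): deductible takes €686, €6,370 remains; 20% of €6,370 = €1,274. Cost to member: €1,960. OOP to date €1,960.
Claim 2 (€2,450): deductible already satisfied, so member's share is 20% × €2,450 = €490. Member pays €490; OOP now €2,450.
Claim 3 (€319): deductible met; 20% of €319 = €63.80. That would push OOP to €2,513.80, over the €2,500 cap, so member pays €2,500 − €2,450 = €50.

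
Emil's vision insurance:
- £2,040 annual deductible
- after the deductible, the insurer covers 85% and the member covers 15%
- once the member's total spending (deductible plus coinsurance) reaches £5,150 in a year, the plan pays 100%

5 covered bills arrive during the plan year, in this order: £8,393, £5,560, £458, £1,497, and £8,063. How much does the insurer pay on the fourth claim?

Bill 1, £8,393: £2,040 to deductible, leaving £6,353; 15% of £6,353 = £952.95. Member pays £2,992.95; OOP now £2,992.95. Insurer: £8,393 − £2,992.95 = £5,400.05.
Bill 2, £5,560: deductible already satisfied, so member's share is 15% × £5,560 = £834. Cost to member: £834. OOP to date £3,826.95. Plan pays £5,560 − £834 = £4,726.
Bill 3, £458: deductible met; 15% of £458 = £68.70. Member pays £68.70; OOP now £3,895.65. Plan pays £458 − £68.70 = £389.30.
Bill 4, £1,497: deductible met; 15% of £1,497 = £224.55. Member pays £224.55; OOP now £4,120.20. Plan pays £1,497 − £224.55 = £1,272.45.

£1,272.45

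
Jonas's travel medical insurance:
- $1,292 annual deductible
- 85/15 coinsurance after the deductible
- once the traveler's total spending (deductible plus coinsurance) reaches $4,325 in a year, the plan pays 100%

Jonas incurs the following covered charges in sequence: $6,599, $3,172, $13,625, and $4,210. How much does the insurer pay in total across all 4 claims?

Claim 1 ($6,599): $1,292 to deductible, leaving $5,307; traveler's 15% is $796.05. Traveler pays $2,088.05; OOP now $2,088.05. Insurer: $6,599 − $2,088.05 = $4,510.95.
Claim 2 ($3,172): deductible met; 15% of $3,172 = $475.80. Traveler pays $475.80; OOP now $2,563.85. Insurer: $3,172 − $475.80 = $2,696.20.
Claim 3 ($13,625): 15% coinsurance on $13,625 = $2,043.75. That would push OOP to $4,607.60, over the $4,325 cap, so traveler pays $4,325 − $2,563.85 = $1,761.15. Insurer: $13,625 − $1,761.15 = $11,863.85.
Claim 4 ($4,210): deductible already satisfied, so traveler's share is 15% × $4,210 = $631.50. OOP would hit $4,956.50 > $4,325, so the cap limits the traveler to $4,325 − $4,325 = $0. Insurer: $4,210 − $0 = $4,210.
Insurer total = bills − traveler's total = $27,606 − $4,325 = $23,281.

$23,281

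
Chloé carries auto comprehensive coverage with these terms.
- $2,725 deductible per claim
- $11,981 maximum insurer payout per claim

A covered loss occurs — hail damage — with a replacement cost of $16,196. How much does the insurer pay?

Subtract the deductible: $16,196 − $2,725 = $13,471.
Since $13,471 > $11,981, the payout is capped at $11,981.

$11,981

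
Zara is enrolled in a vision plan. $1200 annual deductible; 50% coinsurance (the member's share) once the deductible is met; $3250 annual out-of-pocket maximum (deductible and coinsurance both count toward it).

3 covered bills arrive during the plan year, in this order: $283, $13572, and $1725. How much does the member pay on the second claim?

$2967

Bill 1, $283: all of it applies to the deductible. Member owes $283 (running OOP $283).
Bill 2, $13572: $917 to deductible, leaving $12655; 50% of $12655 = $6327.50. Deductible plus coinsurance: $917 + $6327.50 = $7244.50. That would push OOP to $7527.50, over the $3250 cap, so member pays $3250 − $283 = $2967.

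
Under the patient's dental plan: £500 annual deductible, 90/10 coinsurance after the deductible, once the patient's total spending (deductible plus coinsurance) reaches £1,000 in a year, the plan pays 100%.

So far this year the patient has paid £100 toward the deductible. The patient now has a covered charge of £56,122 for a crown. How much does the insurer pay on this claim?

£55,222

£100 of the £500 deductible is already met, leaving £400.
That leaves £56,122 − £400 = £55,722 for coinsurance.
Patient's 10% share of £55,722 is £5,572.20.
So the patient owes £400 + £5,572.20 = £5,972.20 before any cap.
Adding £5,972.20 to the £100 already spent would give £6,072.20, which exceeds the £1,000 cap; the patient pays just £1,000 − £100 = £900.
The plan picks up £56,122 − £900 = £55,222.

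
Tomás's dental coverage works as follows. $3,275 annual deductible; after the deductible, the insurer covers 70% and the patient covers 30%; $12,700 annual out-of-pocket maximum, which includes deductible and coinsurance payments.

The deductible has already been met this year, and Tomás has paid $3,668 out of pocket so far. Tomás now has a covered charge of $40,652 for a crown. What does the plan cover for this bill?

The deductible is already satisfied, so the full bill goes to coinsurance.
Patient's 30% share of $40,652 is $12,195.60.
Adding $12,195.60 to the $3,668 already spent would give $15,863.60, which exceeds the $12,700 cap; the patient pays just $12,700 − $3,668 = $9,032.
The plan picks up $40,652 − $9,032 = $31,620.

$31,620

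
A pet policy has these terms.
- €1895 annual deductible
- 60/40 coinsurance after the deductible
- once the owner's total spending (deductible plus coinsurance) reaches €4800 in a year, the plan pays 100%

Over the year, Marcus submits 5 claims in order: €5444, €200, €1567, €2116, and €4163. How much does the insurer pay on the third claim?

Claim 1 — €5444: €1895 finishes the deductible; €3549 goes to coinsurance; 40% of €3549 = €1419.60. Owner pays €3314.60; OOP now €3314.60. Plan pays €5444 − €3314.60 = €2129.40.
Claim 2 — €200: deductible met; 40% of €200 = €80. Owner pays €80; OOP now €3394.60. Plan pays €200 − €80 = €120.
Claim 3 — €1567: deductible met; 40% of €1567 = €626.80. Owner pays €626.80; OOP now €4021.40. Insurer: €1567 − €626.80 = €940.20.

€940.20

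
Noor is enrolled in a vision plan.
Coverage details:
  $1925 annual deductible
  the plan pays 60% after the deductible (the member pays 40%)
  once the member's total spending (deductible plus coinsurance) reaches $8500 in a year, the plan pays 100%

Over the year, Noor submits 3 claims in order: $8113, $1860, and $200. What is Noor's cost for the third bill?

Bill 1, $8113: deductible takes $1925, $6188 remains; coinsurance $6188 × 40% = $2475.20. Member pays $4400.20; OOP now $4400.20.
Bill 2, $1860: deductible met; 40% of $1860 = $744. Member pays $744; OOP now $5144.20.
Bill 3, $200: 40% coinsurance on $200 = $80. Member owes $80 (running OOP $5224.20).

$80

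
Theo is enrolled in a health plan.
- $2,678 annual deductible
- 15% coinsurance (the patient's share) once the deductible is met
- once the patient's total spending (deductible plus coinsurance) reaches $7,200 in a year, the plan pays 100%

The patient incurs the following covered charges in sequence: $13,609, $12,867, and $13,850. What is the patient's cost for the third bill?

$952.30

Bill 1, $13,609: $2,678 to deductible, leaving $10,931; patient's 15% is $1,639.65. Cost to patient: $4,317.65. OOP to date $4,317.65.
Bill 2, $12,867: deductible already satisfied, so patient's share is 15% × $12,867 = $1,930.05. Cost to patient: $1,930.05. OOP to date $6,247.70.
Bill 3, $13,850: 15% coinsurance on $13,850 = $2,077.50. Adding that to $6,247.70 gives $8,325.20, past the $7,200 cap; patient pays only $7,200 − $6,247.70 = $952.30.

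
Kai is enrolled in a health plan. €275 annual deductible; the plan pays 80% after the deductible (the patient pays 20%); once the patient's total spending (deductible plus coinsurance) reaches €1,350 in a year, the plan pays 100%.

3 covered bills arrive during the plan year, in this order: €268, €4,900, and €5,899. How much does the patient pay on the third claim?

Claim 1 (€268): all of it applies to the deductible. Patient pays €268; OOP now €268.
Claim 2 (€4,900): €7 to deductible, leaving €4,893; 20% of €4,893 = €978.60. Cost to patient: €985.60. OOP to date €1,253.60.
Claim 3 (€5,899): deductible already satisfied, so patient's share is 20% × €5,899 = €1,179.80. That would push OOP to €2,433.40, over the €1,350 cap, so patient pays €1,350 − €1,253.60 = €96.40.

€96.40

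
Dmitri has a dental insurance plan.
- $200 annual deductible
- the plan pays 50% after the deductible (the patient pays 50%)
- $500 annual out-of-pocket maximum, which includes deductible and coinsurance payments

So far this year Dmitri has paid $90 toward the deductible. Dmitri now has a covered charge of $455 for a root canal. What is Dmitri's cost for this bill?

$90 of the $200 deductible is already met, leaving $110.
The remaining $345 (= $455 − $110) moves to coinsurance.
Coinsurance: $345 × 50% = $172.50.
So the patient owes $110 + $172.50 = $282.50 before any cap.
Total out-of-pocket so far would be $90 + $282.50 = $372.50, below the $500 cap — no reduction.

$282.50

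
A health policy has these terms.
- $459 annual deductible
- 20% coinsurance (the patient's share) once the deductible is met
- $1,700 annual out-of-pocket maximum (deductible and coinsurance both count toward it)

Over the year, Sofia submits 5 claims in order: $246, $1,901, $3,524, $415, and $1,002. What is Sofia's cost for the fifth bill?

$115.60

Bill 1, $246: fully absorbed by the deductible. Patient owes $246 (running OOP $246).
Bill 2, $1,901: deductible takes $213, $1,688 remains; coinsurance $1,688 × 20% = $337.60. Patient owes $550.60 (running OOP $796.60).
Bill 3, $3,524: deductible met; 20% of $3,524 = $704.80. Patient pays $704.80; OOP now $1,501.40.
Bill 4, $415: deductible met; 20% of $415 = $83. Cost to patient: $83. OOP to date $1,584.40.
Bill 5, $1,002: deductible met; 20% of $1,002 = $200.40. OOP would hit $1,784.80 > $1,700, so the cap limits the patient to $1,700 − $1,584.40 = $115.60.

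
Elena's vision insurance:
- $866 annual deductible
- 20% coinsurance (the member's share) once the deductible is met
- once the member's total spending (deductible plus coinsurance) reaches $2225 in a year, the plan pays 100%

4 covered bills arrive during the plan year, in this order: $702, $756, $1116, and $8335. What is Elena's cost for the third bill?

Bill 1, $702: fully absorbed by the deductible. Cost to member: $702. OOP to date $702.
Bill 2, $756: deductible takes $164, $592 remains; coinsurance $592 × 20% = $118.40. Cost to member: $282.40. OOP to date $984.40.
Bill 3, $1116: 20% coinsurance on $1116 = $223.20. Cost to member: $223.20. OOP to date $1207.60.

$223.20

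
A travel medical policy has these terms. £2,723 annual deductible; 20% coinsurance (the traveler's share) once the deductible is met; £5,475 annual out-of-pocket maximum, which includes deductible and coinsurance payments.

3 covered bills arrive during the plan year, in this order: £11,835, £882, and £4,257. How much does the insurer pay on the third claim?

£3,503.80

Claim 1 (£11,835): deductible takes £2,723, £9,112 remains; coinsurance £9,112 × 20% = £1,822.40. Traveler owes £4,545.40 (running OOP £4,545.40). Insurer: £11,835 − £4,545.40 = £7,289.60.
Claim 2 (£882): deductible met; 20% of £882 = £176.40. Cost to traveler: £176.40. OOP to date £4,721.80. Plan pays £882 − £176.40 = £705.60.
Claim 3 (£4,257): 20% coinsurance on £4,257 = £851.40. OOP would hit £5,573.20 > £5,475, so the cap limits the traveler to £5,475 − £4,721.80 = £753.20. Plan pays £4,257 − £753.20 = £3,503.80.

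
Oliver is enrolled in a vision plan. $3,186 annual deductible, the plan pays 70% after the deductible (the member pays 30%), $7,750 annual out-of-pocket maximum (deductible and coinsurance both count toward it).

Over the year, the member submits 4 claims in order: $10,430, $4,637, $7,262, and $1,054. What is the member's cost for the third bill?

$999.70

Bill 1, $10,430: deductible takes $3,186, $7,244 remains; 30% of $7,244 = $2,173.20. Cost to member: $5,359.20. OOP to date $5,359.20.
Bill 2, $4,637: deductible met; 30% of $4,637 = $1,391.10. Member owes $1,391.10 (running OOP $6,750.30).
Bill 3, $7,262: 30% coinsurance on $7,262 = $2,178.60. Adding that to $6,750.30 gives $8,928.90, past the $7,750 cap; member pays only $7,750 − $6,750.30 = $999.70.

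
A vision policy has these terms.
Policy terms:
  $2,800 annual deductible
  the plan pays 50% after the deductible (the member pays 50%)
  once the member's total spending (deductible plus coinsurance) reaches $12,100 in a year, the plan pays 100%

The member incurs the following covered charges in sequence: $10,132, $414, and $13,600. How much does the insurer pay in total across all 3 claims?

$12,046

Bill 1, $10,132: deductible takes $2,800, $7,332 remains; member's 50% is $3,666. Member owes $6,466 (running OOP $6,466). Plan pays $10,132 − $6,466 = $3,666.
Bill 2, $414: deductible already satisfied, so member's share is 50% × $414 = $207. Cost to member: $207. OOP to date $6,673. Plan pays $414 − $207 = $207.
Bill 3, $13,600: deductible met; 50% of $13,600 = $6,800. That would push OOP to $13,473, over the $12,100 cap, so member pays $12,100 − $6,673 = $5,427. Plan pays $13,600 − $5,427 = $8,173.
Insurer total: $3,666 + $207 + $8,173 = $12,046.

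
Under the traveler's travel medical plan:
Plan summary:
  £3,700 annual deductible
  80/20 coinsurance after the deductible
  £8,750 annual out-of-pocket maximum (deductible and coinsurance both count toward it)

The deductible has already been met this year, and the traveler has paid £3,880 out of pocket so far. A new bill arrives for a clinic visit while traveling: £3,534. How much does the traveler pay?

£706.80

The deductible is already satisfied, so the full bill goes to coinsurance.
Traveler's 20% share of £3,534 is £706.80.
Total out-of-pocket so far would be £3,880 + £706.80 = £4,586.80, below the £8,750 cap — no reduction.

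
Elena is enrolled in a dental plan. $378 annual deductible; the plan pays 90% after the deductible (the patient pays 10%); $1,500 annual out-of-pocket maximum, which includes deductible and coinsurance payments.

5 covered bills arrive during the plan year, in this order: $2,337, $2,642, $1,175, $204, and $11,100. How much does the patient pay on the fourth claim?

Claim 1 ($2,337): $378 finishes the deductible; $1,959 goes to coinsurance; coinsurance $1,959 × 10% = $195.90. Cost to patient: $573.90. OOP to date $573.90.
Claim 2 ($2,642): deductible met; 10% of $2,642 = $264.20. Patient pays $264.20; OOP now $838.10.
Claim 3 ($1,175): deductible met; 10% of $1,175 = $117.50. Patient owes $117.50 (running OOP $955.60).
Claim 4 ($204): deductible already satisfied, so patient's share is 10% × $204 = $20.40. Patient pays $20.40; OOP now $976.

$20.40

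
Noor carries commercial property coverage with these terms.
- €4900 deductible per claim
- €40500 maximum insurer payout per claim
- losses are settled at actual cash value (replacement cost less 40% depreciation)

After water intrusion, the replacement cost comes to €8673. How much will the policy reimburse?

€303.80

Depreciate 40%: the covered value is €8673 × 0.6 = €5203.80.
Subtract the deductible: €5203.80 − €4900 = €303.80.
That's under the €40500 cap, so the insurer reimburses the full €303.80.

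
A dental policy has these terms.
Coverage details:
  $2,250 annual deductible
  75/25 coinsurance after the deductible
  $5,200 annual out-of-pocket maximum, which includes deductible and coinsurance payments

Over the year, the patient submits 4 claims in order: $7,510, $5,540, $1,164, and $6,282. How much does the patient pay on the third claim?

$250

#1 ($7,510): deductible takes $2,250, $5,260 remains; patient's 25% is $1,315. Patient owes $3,565 (running OOP $3,565).
#2 ($5,540): 25% coinsurance on $5,540 = $1,385. Patient owes $1,385 (running OOP $4,950).
#3 ($1,164): deductible already satisfied, so patient's share is 25% × $1,164 = $291. Adding that to $4,950 gives $5,241, past the $5,200 cap; patient pays only $5,200 − $4,950 = $250.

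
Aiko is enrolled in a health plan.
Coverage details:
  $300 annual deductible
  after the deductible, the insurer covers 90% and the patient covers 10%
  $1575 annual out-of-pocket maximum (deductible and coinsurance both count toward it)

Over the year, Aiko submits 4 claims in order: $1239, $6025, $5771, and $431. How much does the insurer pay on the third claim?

Bill 1, $1239: $300 to deductible, leaving $939; 10% of $939 = $93.90. Patient pays $393.90; OOP now $393.90. Plan pays $1239 − $393.90 = $845.10.
Bill 2, $6025: 10% coinsurance on $6025 = $602.50. Patient pays $602.50; OOP now $996.40. Insurer: $6025 − $602.50 = $5422.50.
Bill 3, $5771: deductible met; 10% of $5771 = $577.10. Cost to patient: $577.10. OOP to date $1573.50. Plan pays $5771 − $577.10 = $5193.90.

$5193.90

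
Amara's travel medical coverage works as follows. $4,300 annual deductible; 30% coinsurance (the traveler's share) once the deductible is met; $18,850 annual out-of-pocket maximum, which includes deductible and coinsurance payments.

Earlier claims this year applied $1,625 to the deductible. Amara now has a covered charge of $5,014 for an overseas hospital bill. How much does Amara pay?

$3,376.70

$1,625 of the $4,300 deductible is already met, leaving $2,675.
The remaining $2,339 (= $5,014 − $2,675) moves to coinsurance.
30% of $2,339 = $701.70 falls to the traveler.
So the traveler owes $2,675 + $701.70 = $3,376.70 before any cap.
Year-to-date out-of-pocket becomes $1,625 + $3,376.70 = $5,001.70, still under the $18,850 maximum, so no cap applies.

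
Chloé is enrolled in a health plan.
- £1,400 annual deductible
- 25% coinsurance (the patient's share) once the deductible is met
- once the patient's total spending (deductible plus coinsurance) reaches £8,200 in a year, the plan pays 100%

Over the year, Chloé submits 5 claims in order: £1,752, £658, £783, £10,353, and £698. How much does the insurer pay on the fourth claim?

£7,764.75

#1 (£1,752): £1,400 to deductible, leaving £352; coinsurance £352 × 25% = £88. Cost to patient: £1,488. OOP to date £1,488. Insurer: £1,752 − £1,488 = £264.
#2 (£658): 25% coinsurance on £658 = £164.50. Patient owes £164.50 (running OOP £1,652.50). Plan pays £658 − £164.50 = £493.50.
#3 (£783): 25% coinsurance on £783 = £195.75. Patient owes £195.75 (running OOP £1,848.25). Insurer: £783 − £195.75 = £587.25.
#4 (£10,353): 25% coinsurance on £10,353 = £2,588.25. Patient owes £2,588.25 (running OOP £4,436.50). Insurer: £10,353 − £2,588.25 = £7,764.75.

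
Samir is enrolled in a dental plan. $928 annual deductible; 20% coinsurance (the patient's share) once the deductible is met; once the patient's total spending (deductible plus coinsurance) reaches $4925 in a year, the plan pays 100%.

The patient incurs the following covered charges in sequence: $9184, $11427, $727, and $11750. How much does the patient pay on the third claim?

$60.40

#1 ($9184): $928 finishes the deductible; $8256 goes to coinsurance; coinsurance $8256 × 20% = $1651.20. Patient owes $2579.20 (running OOP $2579.20).
#2 ($11427): deductible met; 20% of $11427 = $2285.40. Patient owes $2285.40 (running OOP $4864.60).
#3 ($727): 20% coinsurance on $727 = $145.40. Adding that to $4864.60 gives $5010, past the $4925 cap; patient pays only $4925 − $4864.60 = $60.40.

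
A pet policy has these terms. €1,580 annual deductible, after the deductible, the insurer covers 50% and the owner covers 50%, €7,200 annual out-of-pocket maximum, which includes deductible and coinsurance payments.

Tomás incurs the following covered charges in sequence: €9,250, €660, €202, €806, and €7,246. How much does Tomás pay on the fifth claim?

Claim 1 — €9,250: deductible takes €1,580, €7,670 remains; coinsurance €7,670 × 50% = €3,835. Owner owes €5,415 (running OOP €5,415).
Claim 2 — €660: 50% coinsurance on €660 = €330. Owner pays €330; OOP now €5,745.
Claim 3 — €202: deductible met; 50% of €202 = €101. Owner owes €101 (running OOP €5,846).
Claim 4 — €806: deductible met; 50% of €806 = €403. Cost to owner: €403. OOP to date €6,249.
Claim 5 — €7,246: deductible already satisfied, so owner's share is 50% × €7,246 = €3,623. That would push OOP to €9,872, over the €7,200 cap, so owner pays €7,200 − €6,249 = €951.

€951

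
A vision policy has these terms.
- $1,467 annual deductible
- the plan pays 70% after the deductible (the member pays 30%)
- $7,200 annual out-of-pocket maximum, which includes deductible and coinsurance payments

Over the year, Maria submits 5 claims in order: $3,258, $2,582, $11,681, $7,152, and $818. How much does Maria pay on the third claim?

#1 ($3,258): deductible takes $1,467, $1,791 remains; member's 30% is $537.30. Member pays $2,004.30; OOP now $2,004.30.
#2 ($2,582): 30% coinsurance on $2,582 = $774.60. Member owes $774.60 (running OOP $2,778.90).
#3 ($11,681): deductible met; 30% of $11,681 = $3,504.30. Cost to member: $3,504.30. OOP to date $6,283.20.

$3,504.30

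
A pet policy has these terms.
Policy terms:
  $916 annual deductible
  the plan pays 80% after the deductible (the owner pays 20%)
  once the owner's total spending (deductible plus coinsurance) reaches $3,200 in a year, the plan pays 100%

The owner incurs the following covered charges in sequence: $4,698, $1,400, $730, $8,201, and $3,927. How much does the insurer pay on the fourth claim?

$7,099.40

Claim 1 ($4,698): deductible takes $916, $3,782 remains; coinsurance $3,782 × 20% = $756.40. Cost to owner: $1,672.40. OOP to date $1,672.40. Plan pays $4,698 − $1,672.40 = $3,025.60.
Claim 2 ($1,400): deductible met; 20% of $1,400 = $280. Owner pays $280; OOP now $1,952.40. Insurer: $1,400 − $280 = $1,120.
Claim 3 ($730): deductible already satisfied, so owner's share is 20% × $730 = $146. Owner pays $146; OOP now $2,098.40. Plan pays $730 − $146 = $584.
Claim 4 ($8,201): 20% coinsurance on $8,201 = $1,640.20. Adding that to $2,098.40 gives $3,738.60, past the $3,200 cap; owner pays only $3,200 − $2,098.40 = $1,101.60. Insurer: $8,201 − $1,101.60 = $7,099.40.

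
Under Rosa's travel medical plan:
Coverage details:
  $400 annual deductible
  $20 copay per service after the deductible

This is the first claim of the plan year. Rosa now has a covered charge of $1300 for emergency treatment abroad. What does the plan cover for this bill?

$880

Nothing has been paid toward the $400 deductible, so the first $400 of this charge is applied there.
The remaining $900 (= $1300 − $400) moves to the copay.
Copay on this service: $20.
Traveler responsibility: $400 + $20 = $420.
The plan picks up $1300 − $420 = $880.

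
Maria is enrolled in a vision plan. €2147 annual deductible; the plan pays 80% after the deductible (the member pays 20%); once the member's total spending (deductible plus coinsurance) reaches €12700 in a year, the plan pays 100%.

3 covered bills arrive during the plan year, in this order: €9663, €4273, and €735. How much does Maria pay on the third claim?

Bill 1, €9663: €2147 to deductible, leaving €7516; coinsurance €7516 × 20% = €1503.20. Cost to member: €3650.20. OOP to date €3650.20.
Bill 2, €4273: deductible already satisfied, so member's share is 20% × €4273 = €854.60. Member pays €854.60; OOP now €4504.80.
Bill 3, €735: deductible met; 20% of €735 = €147. Cost to member: €147. OOP to date €4651.80.

€147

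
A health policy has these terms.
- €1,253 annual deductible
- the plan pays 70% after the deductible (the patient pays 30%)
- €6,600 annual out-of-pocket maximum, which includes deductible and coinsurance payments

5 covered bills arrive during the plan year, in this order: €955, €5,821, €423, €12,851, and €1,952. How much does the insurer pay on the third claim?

€296.10

#1 (€955): all of it applies to the deductible. Patient pays €955; OOP now €955. Plan pays €955 − €955 = €0.
#2 (€5,821): deductible takes €298, €5,523 remains; coinsurance €5,523 × 30% = €1,656.90. Cost to patient: €1,954.90. OOP to date €2,909.90. Insurer: €5,821 − €1,954.90 = €3,866.10.
#3 (€423): deductible met; 30% of €423 = €126.90. Cost to patient: €126.90. OOP to date €3,036.80. Insurer: €423 − €126.90 = €296.10.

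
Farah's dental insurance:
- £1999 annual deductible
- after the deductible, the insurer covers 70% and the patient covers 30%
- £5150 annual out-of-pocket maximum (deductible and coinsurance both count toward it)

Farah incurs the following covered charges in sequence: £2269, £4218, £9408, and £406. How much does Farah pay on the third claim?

Claim 1 (£2269): deductible takes £1999, £270 remains; coinsurance £270 × 30% = £81. Patient pays £2080; OOP now £2080.
Claim 2 (£4218): 30% coinsurance on £4218 = £1265.40. Patient owes £1265.40 (running OOP £3345.40).
Claim 3 (£9408): deductible already satisfied, so patient's share is 30% × £9408 = £2822.40. OOP would hit £6167.80 > £5150, so the cap limits the patient to £5150 − £3345.40 = £1804.60.

£1804.60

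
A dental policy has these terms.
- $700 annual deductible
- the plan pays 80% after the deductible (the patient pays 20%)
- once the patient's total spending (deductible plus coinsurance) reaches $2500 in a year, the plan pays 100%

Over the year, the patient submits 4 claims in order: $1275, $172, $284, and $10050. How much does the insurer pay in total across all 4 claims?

$9281

#1 ($1275): $700 finishes the deductible; $575 goes to coinsurance; patient's 20% is $115. Patient pays $815; OOP now $815. Plan pays $1275 − $815 = $460.
#2 ($172): deductible already satisfied, so patient's share is 20% × $172 = $34.40. Patient pays $34.40; OOP now $849.40. Plan pays $172 − $34.40 = $137.60.
#3 ($284): deductible met; 20% of $284 = $56.80. Cost to patient: $56.80. OOP to date $906.20. Insurer: $284 − $56.80 = $227.20.
#4 ($10050): 20% coinsurance on $10050 = $2010. Adding that to $906.20 gives $2916.20, past the $2500 cap; patient pays only $2500 − $906.20 = $1593.80. Insurer: $10050 − $1593.80 = $8456.20.
Insurer total = bills − patient's total = $11781 − $2500 = $9281.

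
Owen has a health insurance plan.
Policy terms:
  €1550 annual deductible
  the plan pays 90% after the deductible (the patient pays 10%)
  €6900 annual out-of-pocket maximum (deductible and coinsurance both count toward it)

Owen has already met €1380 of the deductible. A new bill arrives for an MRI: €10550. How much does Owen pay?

€1208

€1380 of the €1550 deductible is already met, leaving €170.
The remaining €10380 (= €10550 − €170) moves to coinsurance.
Coinsurance: €10380 × 10% = €1038.
That puts the patient's cost at €170 + €1038 = €1208 before any cap.
Total out-of-pocket so far would be €1380 + €1208 = €2588, below the €6900 cap — no reduction.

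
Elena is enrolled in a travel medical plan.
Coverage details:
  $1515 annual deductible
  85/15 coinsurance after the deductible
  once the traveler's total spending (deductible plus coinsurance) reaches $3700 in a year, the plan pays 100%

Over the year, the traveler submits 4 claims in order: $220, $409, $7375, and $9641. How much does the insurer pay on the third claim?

Bill 1, $220: all of it applies to the deductible. Traveler pays $220; OOP now $220. Insurer: $220 − $220 = $0.
Bill 2, $409: all of it applies to the deductible. Traveler owes $409 (running OOP $629). Plan pays $409 − $409 = $0.
Bill 3, $7375: $886 finishes the deductible; $6489 goes to coinsurance; coinsurance $6489 × 15% = $973.35. Cost to traveler: $1859.35. OOP to date $2488.35. Plan pays $7375 − $1859.35 = $5515.65.

$5515.65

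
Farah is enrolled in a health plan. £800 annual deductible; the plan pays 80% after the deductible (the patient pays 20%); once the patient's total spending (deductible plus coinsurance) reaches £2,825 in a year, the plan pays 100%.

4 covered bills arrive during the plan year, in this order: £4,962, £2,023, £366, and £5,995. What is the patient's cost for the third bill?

£73.20

Claim 1 (£4,962): £800 to deductible, leaving £4,162; coinsurance £4,162 × 20% = £832.40. Patient owes £1,632.40 (running OOP £1,632.40).
Claim 2 (£2,023): deductible met; 20% of £2,023 = £404.60. Patient pays £404.60; OOP now £2,037.
Claim 3 (£366): 20% coinsurance on £366 = £73.20. Cost to patient: £73.20. OOP to date £2,110.20.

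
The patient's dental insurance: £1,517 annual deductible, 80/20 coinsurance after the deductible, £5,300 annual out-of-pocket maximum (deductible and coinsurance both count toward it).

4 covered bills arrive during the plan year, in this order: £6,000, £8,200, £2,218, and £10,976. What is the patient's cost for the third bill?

£443.60

Claim 1 (£6,000): deductible takes £1,517, £4,483 remains; 20% of £4,483 = £896.60. Patient owes £2,413.60 (running OOP £2,413.60).
Claim 2 (£8,200): deductible already satisfied, so patient's share is 20% × £8,200 = £1,640. Patient pays £1,640; OOP now £4,053.60.
Claim 3 (£2,218): deductible already satisfied, so patient's share is 20% × £2,218 = £443.60. Patient pays £443.60; OOP now £4,497.20.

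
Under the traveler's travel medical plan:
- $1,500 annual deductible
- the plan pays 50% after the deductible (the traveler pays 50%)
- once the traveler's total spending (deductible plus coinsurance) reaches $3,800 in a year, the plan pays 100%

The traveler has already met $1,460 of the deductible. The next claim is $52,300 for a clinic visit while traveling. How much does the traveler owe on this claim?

$2,340

$1,460 of the $1,500 deductible is already met, leaving $40.
After the $40 deductible portion, $52,300 − $40 = $52,260 is subject to coinsurance.
50% of $52,260 = $26,130 falls to the traveler.
Traveler responsibility before any cap: $40 + $26,130 = $26,170.
Year-to-date out-of-pocket would reach $1,460 + $26,170 = $27,630, above the $3,800 maximum, so the traveler pays only $3,800 − $1,460 = $2,340.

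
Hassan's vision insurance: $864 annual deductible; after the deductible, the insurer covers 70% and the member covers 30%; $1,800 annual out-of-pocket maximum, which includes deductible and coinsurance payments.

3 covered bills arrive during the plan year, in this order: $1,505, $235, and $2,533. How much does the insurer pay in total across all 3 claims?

Bill 1, $1,505: deductible takes $864, $641 remains; member's 30% is $192.30. Member pays $1,056.30; OOP now $1,056.30. Plan pays $1,505 − $1,056.30 = $448.70.
Bill 2, $235: 30% coinsurance on $235 = $70.50. Member owes $70.50 (running OOP $1,126.80). Plan pays $235 − $70.50 = $164.50.
Bill 3, $2,533: deductible already satisfied, so member's share is 30% × $2,533 = $759.90. OOP would hit $1,886.70 > $1,800, so the cap limits the member to $1,800 − $1,126.80 = $673.20. Insurer: $2,533 − $673.20 = $1,859.80.
Insurer total: $448.70 + $164.50 + $1,859.80 = $2,473.

$2,473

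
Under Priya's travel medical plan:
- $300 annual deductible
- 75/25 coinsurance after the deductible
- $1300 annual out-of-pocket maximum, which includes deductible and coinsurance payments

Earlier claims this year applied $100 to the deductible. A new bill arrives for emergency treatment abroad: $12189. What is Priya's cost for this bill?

Remaining deductible: $300 − $100 = $200.
After the $200 deductible portion, $12189 − $200 = $11989 is subject to coinsurance.
Coinsurance: $11989 × 25% = $2997.25.
So the traveler owes $200 + $2997.25 = $3197.25 before any cap.
That would bring total out-of-pocket to $3297.25, past the $1300 cap. The traveler is capped at $1300 − $100 = $1200 on this claim.

$1200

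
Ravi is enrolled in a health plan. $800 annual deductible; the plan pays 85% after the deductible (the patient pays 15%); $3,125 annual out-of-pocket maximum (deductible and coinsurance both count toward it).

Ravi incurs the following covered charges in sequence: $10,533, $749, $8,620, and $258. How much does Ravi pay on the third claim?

$752.70

Bill 1, $10,533: $800 finishes the deductible; $9,733 goes to coinsurance; 15% of $9,733 = $1,459.95. Cost to patient: $2,259.95. OOP to date $2,259.95.
Bill 2, $749: 15% coinsurance on $749 = $112.35. Patient pays $112.35; OOP now $2,372.30.
Bill 3, $8,620: deductible already satisfied, so patient's share is 15% × $8,620 = $1,293. OOP would hit $3,665.30 > $3,125, so the cap limits the patient to $3,125 − $2,372.30 = $752.70.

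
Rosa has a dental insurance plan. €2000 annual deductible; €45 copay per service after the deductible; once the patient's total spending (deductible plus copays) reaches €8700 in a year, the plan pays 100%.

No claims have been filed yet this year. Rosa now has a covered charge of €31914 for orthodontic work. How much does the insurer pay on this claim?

Deductible not yet touched, so the first €2000 of the bill goes to the deductible.
That leaves €31914 − €2000 = €29914 for the copay.
Copay on this service: €45.
That puts the patient's cost at €2000 + €45 = €2045 before any cap.
Total out-of-pocket so far would be €0 + €2045 = €2045, below the €8700 cap — no reduction.
Insurer pays the balance: €31914 − €2045 = €29869.

€29869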